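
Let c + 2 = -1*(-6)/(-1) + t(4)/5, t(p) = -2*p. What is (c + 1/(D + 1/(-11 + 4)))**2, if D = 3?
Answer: 1369/16 ≈ 85.563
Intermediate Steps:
c = -48/5 (c = -2 + (-1*(-6)/(-1) - 2*4/5) = -2 + (6*(-1) - 8*1/5) = -2 + (-6 - 8/5) = -2 - 38/5 = -48/5 ≈ -9.6000)
(c + 1/(D + 1/(-11 + 4)))**2 = (-48/5 + 1/(3 + 1/(-11 + 4)))**2 = (-48/5 + 1/(3 + 1/(-7)))**2 = (-48/5 + 1/(3 - 1/7))**2 = (-48/5 + 1/(20/7))**2 = (-48/5 + 7/20)**2 = (-37/4)**2 = 1369/16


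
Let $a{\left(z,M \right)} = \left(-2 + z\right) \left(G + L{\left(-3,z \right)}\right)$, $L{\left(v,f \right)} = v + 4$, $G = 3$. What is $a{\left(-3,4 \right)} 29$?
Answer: $-580$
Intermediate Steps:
$L{\left(v,f \right)} = 4 + v$
$a{\left(z,M \right)} = -8 + 4 z$ ($a{\left(z,M \right)} = \left(-2 + z\right) \left(3 + \left(4 - 3\right)\right) = \left(-2 + z\right) \left(3 + 1\right) = \left(-2 + z\right) 4 = -8 + 4 z$)
$a{\left(-3,4 \right)} 29 = \left(-8 + 4 \left(-3\right)\right) 29 = \left(-8 - 12\right) 29 = \left(-20\right) 29 = -580$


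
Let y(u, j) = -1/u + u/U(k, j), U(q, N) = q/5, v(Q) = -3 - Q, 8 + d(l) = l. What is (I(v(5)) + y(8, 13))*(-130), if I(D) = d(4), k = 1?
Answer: -18655/4 ≈ -4663.8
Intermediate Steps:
d(l) = -8 + l
I(D) = -4 (I(D) = -8 + 4 = -4)
U(q, N) = q/5 (U(q, N) = q*(⅕) = q/5)
y(u, j) = -1/u + 5*u (y(u, j) = -1/u + u/(((⅕)*1)) = -1/u + u/(⅕) = -1/u + u*5 = -1/u + 5*u)
(I(v(5)) + y(8, 13))*(-130) = (-4 + (-1/8 + 5*8))*(-130) = (-4 + (-1*⅛ + 40))*(-130) = (-4 + (-⅛ + 40))*(-130) = (-4 + 319/8)*(-130) = (287/8)*(-130) = -18655/4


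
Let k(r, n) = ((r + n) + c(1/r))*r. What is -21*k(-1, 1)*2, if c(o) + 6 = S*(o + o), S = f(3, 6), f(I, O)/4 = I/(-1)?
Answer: 756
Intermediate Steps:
f(I, O) = -4*I (f(I, O) = 4*(I/(-1)) = 4*(I*(-1)) = 4*(-I) = -4*I)
S = -12 (S = -4*3 = -12)
c(o) = -6 - 24*o (c(o) = -6 - 12*(o + o) = -6 - 24*o)
k(r, n) = r*(-6 + n + r - 24/r) (k(r, n) = ((r + n) + (-6 - 24/r))*r = ((n + r) + (-6 - 24/r))*r = (-6 + n + r - 24/r)*r = r*(-6 + n + r - 24/r))
-21*k(-1, 1)*2 = -21*(-24 - (-6 + 1 - 1))*2 = -21*(-24 - 1*(-6))*2 = -21*(-24 + 6)*2 = -21*(-18)*2 = 378*2 = 756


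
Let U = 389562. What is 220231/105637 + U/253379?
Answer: 13850581649/3823742489 ≈ 3.6223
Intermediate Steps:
220231/105637 + U/253379 = 220231/105637 + 389562/253379 = 13850581649/3823742489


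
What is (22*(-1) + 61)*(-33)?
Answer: -1287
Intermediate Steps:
(22*(-1) + 61)*(-33) = (-22 + 61)*(-33) = 39*(-33) = -1287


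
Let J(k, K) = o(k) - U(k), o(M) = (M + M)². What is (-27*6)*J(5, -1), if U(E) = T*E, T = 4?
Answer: -12960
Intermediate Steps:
o(M) = 4*M² (o(M) = (2*M)² = 4*M²)
U(E) = 4*E
J(k, K) = -4*k + 4*k² (J(k, K) = 4*k² - 4*k = -4*k + 4*k²)
(-27*6)*J(5, -1) = (-27*6)*(4*5*(-1 + 5)) = -648*5*4 = -162*80 = -12960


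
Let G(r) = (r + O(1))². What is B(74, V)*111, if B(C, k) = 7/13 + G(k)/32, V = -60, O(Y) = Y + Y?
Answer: 1219779/104 ≈ 11729.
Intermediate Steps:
O(Y) = 2*Y
G(r) = (2 + r)² (G(r) = (r + 2*1)² = (r + 2)² = (2 + r)²)
B(C, k) = 7/13 + (2 + k)²/32
B(74, V)*111 = (7/13 + (2 - 60)²/32)*111 = (7/13 + (1/32)*(-58)²)*111 = (7/13 + (1/32)*3364)*111 = (7/13 + 841/8)*111 = (10989/104)*111 = 1219779/104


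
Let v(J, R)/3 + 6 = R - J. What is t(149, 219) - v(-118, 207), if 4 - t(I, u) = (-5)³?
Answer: -828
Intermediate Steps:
v(J, R) = -18 - 3*J + 3*R (v(J, R) = -18 + 3*(R - J) = -18 + (-3*J + 3*R) = -18 - 3*J + 3*R)
t(I, u) = 129 (t(I, u) = 4 - 1*(-5)³ = 4 - 1*(-125) = 4 + 125 = 129)
t(149, 219) - v(-118, 207) = 129 - (-18 - 3*(-118) + 3*207) = 129 - (-18 + 354 + 621) = 129 - 1*957 = 129 - 957 = -828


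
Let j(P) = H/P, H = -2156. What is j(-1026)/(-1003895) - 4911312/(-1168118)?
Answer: 180665375797994/42969899389995 ≈ 4.2045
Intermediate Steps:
j(P) = -2156/P
j(-1026)/(-1003895) - 4911312/(-1168118) = -2156/(-1026)/(-1003895) - 4911312/(-1168118) = -2156*(-1/1026)*(-1/1003895) - 4911312*(-1/1168118) = (1078/513)*(-1/1003895) + 350808/83437 = -1078/514998135 + 350808/83437 = 180665375797994/42969899389995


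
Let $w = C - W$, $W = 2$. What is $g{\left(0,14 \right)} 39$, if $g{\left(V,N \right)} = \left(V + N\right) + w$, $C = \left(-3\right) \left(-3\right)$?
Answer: $819$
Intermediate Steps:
$C = 9$
$w = 7$ ($w = 9 - 2 = 7$)
$g{\left(V,N \right)} = 7 + N + V$ ($g{\left(V,N \right)} = \left(V + N\right) + 7 = \left(N + V\right) + 7 = 7 + N + V$)
$g{\left(0,14 \right)} 39 = \left(7 + 14 + 0\right) 39 = 21 \cdot 39 = 819$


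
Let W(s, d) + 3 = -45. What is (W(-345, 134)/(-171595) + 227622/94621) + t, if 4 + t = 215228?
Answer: 3494521493634778/16236490495 ≈ 2.1523e+5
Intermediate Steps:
t = 215224 (t = -4 + 215228 = 215224)
W(s, d) = -48 (W(s, d) = -3 - 45 = -48)
(W(-345, 134)/(-171595) + 227622/94621) + t = (-48/(-171595) + 227622/94621) + 215224 = (-48*(-1/171595) + 227622*(1/94621)) + 215224 = (48/171595 + 227622/94621) + 215224 = 39063338898/16236490495 + 215224 = 3494521493634778/16236490495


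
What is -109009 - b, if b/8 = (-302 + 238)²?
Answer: -141777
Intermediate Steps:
b = 32768 (b = 8*(-302 + 238)² = 8*(-64)² = 8*4096 = 32768)
-109009 - b = -109009 - 1*32768 = -109009 - 32768 = -141777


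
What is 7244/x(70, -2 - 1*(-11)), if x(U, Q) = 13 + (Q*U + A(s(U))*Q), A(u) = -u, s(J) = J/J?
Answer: 3622/317 ≈ 11.426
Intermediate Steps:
s(J) = 1
x(U, Q) = 13 - Q + Q*U (x(U, Q) = 13 + (Q*U + (-1*1)*Q) = 13 + (Q*U - Q) = 13 + (-Q + Q*U) = 13 - Q + Q*U)
7244/x(70, -2 - 1*(-11)) = 7244/(13 - (-2 - 1*(-11)) + (-2 - 1*(-11))*70) = 7244/(13 - (-2 + 11) + (-2 + 11)*70) = 7244/(13 - 1*9 + 9*70) = 7244/(13 - 9 + 630) = 7244/634 = 7244*(1/634) = 3622/317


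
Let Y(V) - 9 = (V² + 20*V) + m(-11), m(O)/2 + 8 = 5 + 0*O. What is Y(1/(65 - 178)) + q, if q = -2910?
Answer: -37121742/12769 ≈ -2907.2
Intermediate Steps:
m(O) = -6 (m(O) = -16 + 2*(5 + 0*O) = -16 + 2*(5 + 0) = -16 + 2*5 = -16 + 10 = -6)
Y(V) = 3 + V² + 20*V (Y(V) = 9 + ((V² + 20*V) - 6) = 9 + (-6 + V² + 20*V) = 3 + V² + 20*V)
Y(1/(65 - 178)) + q = (3 + (1/(65 - 178))² + 20/(65 - 178)) - 2910 = (3 + (1/(-113))² + 20/(-113)) - 2910 = (3 + (-1/113)² + 20*(-1/113)) - 2910 = (3 + 1/12769 - 20/113) - 2910 = 36048/12769 - 2910 = -37121742/12769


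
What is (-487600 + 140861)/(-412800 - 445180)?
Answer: 346739/857980 ≈ 0.40413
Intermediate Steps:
(-487600 + 140861)/(-412800 - 445180) = -346739/(-857980) = -346739*(-1/857980) = 346739/857980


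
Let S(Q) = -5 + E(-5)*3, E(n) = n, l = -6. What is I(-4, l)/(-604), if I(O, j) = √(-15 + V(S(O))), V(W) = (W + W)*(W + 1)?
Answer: -√745/604 ≈ -0.045190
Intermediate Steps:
S(Q) = -20 (S(Q) = -5 - 5*3 = -5 - 15 = -20)
V(W) = 2*W*(1 + W) (V(W) = (2*W)*(1 + W) = 2*W*(1 + W))
I(O, j) = √745 (I(O, j) = √(-15 + 2*(-20)*(1 - 20)) = √(-15 + 2*(-20)*(-19)) = √(-15 + 760) = √745)
I(-4, l)/(-604) = √745/(-604) = √745*(-1/604) = -√745/604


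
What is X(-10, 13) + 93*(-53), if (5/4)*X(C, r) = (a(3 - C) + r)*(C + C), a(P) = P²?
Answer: -7841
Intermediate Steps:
X(C, r) = 8*C*(r + (3 - C)²)/5 (X(C, r) = 4*(((3 - C)² + r)*(C + C))/5 = 4*((r + (3 - C)²)*(2*C))/5 = 4*(2*C*(r + (3 - C)²))/5 = 8*C*(r + (3 - C)²)/5)
X(-10, 13) + 93*(-53) = (8/5)*(-10)*(13 + (-3 - 10)²) + 93*(-53) = (8/5)*(-10)*(13 + (-13)²) - 4929 = (8/5)*(-10)*(13 + 169) - 4929 = (8/5)*(-10)*182 - 4929 = -2912 - 4929 = -7841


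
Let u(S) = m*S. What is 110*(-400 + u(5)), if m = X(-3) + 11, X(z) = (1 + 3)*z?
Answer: -44550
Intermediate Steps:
X(z) = 4*z
m = -1 (m = 4*(-3) + 11 = -12 + 11 = -1)
u(S) = -S
110*(-400 + u(5)) = 110*(-400 - 1*5) = 110*(-400 - 5) = 110*(-405) = -44550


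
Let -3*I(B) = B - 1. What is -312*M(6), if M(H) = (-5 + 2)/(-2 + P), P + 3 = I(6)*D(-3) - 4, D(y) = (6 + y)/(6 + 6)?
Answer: -11232/113 ≈ -99.398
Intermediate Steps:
D(y) = ½ + y/12 (D(y) = (6 + y)/12 = (6 + y)*(1/12) = ½ + y/12)
I(B) = ⅓ - B/3 (I(B) = -(B - 1)/3 = -(-1 + B)/3 = ⅓ - B/3)
P = -89/12 (P = -3 + ((⅓ - ⅓*6)*(½ + (1/12)*(-3)) - 4) = -3 + ((⅓ - 2)*(½ - ¼) - 4) = -3 + (-5/3*¼ - 4) = -3 + (-5/12 - 4) = -3 - 53/12 = -89/12 ≈ -7.4167)
M(H) = 36/113 (M(H) = (-5 + 2)/(-2 - 89/12) = -3/(-113/12) = -3*(-12/113) = 36/113)
-312*M(6) = -312*36/113 = -11232/113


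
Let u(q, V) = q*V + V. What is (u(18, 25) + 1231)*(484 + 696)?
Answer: 2013080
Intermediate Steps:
u(q, V) = V + V*q (u(q, V) = V*q + V = V + V*q)
(u(18, 25) + 1231)*(484 + 696) = (25*(1 + 18) + 1231)*(484 + 696) = (25*19 + 1231)*1180 = (475 + 1231)*1180 = 1706*1180 = 2013080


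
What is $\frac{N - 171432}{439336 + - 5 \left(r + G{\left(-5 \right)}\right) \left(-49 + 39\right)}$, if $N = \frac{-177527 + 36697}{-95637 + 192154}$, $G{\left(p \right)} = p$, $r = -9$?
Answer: $- \frac{8273121587}{21167915406} \approx -0.39083$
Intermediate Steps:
$N = - \frac{140830}{96517} \approx -1.4591$
$\frac{N - 171432}{439336 + - 5 \left(r + G{\left(-5 \right)}\right) \left(-49 + 39\right)} = \frac{- \frac{140830}{96517} - 171432}{439336 + - 5 \left(-9 - 5\right) \left(-49 + 39\right)} = - \frac{16546243174}{96517 \left(439336 + \left(-5\right) \left(-14\right) \left(-10\right)\right)} = - \frac{16546243174}{96517 \left(439336 + 70 \left(-10\right)\right)} = - \frac{16546243174}{96517 \left(439336 - 700\right)} = - \frac{16546243174}{96517 \cdot 438636} = \left(- \frac{16546243174}{96517}\right) \frac{1}{438636} = - \frac{8273121587}{21167915406}$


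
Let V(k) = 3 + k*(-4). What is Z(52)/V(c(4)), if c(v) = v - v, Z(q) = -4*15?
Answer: -20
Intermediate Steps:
Z(q) = -60
c(v) = 0
V(k) = 3 - 4*k
Z(52)/V(c(4)) = -60/(3 - 4*0) = -60/(3 + 0) = -60/3 = -60*⅓ = -20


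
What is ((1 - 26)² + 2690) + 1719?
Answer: 5034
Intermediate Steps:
((1 - 26)² + 2690) + 1719 = ((-25)² + 2690) + 1719 = (625 + 2690) + 1719 = 3315 + 1719 = 5034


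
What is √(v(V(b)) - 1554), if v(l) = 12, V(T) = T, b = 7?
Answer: I*√1542 ≈ 39.268*I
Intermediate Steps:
√(v(V(b)) - 1554) = √(12 - 1554) = √(-1542) = I*√1542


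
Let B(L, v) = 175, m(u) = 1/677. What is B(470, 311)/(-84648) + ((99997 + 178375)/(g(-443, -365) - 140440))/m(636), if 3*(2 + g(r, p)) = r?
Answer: -47857812546311/35701902312 ≈ -1340.5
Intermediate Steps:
g(r, p) = -2 + r/3
m(u) = 1/677
B(470, 311)/(-84648) + ((99997 + 178375)/(g(-443, -365) - 140440))/m(636) = 175/(-84648) + ((99997 + 178375)/((-2 + (⅓)*(-443)) - 140440))/(1/677) = 175*(-1/84648) + (278372/((-2 - 443/3) - 140440))*677 = -175/84648 + (278372/(-449/3 - 140440))*677 = -175/84648 + (278372/(-421769/3))*677 = -175/84648 + (278372*(-3/421769))*677 = -175/84648 - 835116/421769*677 = -175/84648 - 565373532/421769 = -47857812546311/35701902312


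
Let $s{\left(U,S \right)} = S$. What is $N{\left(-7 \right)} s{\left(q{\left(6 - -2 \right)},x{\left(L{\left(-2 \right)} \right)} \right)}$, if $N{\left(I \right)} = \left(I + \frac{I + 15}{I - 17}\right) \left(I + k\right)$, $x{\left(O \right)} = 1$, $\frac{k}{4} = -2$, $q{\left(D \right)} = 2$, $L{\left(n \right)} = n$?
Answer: $110$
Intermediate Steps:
$k = -8$ ($k = 4 \left(-2\right) = -8$)
$N{\left(I \right)} = \left(-8 + I\right) \left(I + \frac{15 + I}{-17 + I}\right)$ ($N{\left(I \right)} = \left(I + \frac{I + 15}{I - 17}\right) \left(I - 8\right) = \left(I + \frac{15 + I}{-17 + I}\right) \left(-8 + I\right) = \left(-8 + I\right) \left(I + \frac{15 + I}{-17 + I}\right)$)
$N{\left(-7 \right)} s{\left(q{\left(6 - -2 \right)},x{\left(L{\left(-2 \right)} \right)} \right)} = \frac{-120 + \left(-7\right)^{3} - 24 \left(-7\right)^{2} + 143 \left(-7\right)}{-17 - 7} \cdot 1 = \frac{-120 - 343 - 1176 - 1001}{-24} \cdot 1 = - \frac{-120 - 343 - 1176 - 1001}{24} \cdot 1 = \left(- \frac{1}{24}\right) \left(-2640\right) 1 = 110 \cdot 1 = 110$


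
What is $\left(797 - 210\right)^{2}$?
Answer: $344569$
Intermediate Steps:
$\left(797 - 210\right)^{2} = 587^{2} = 344569$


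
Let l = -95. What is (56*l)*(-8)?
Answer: 42560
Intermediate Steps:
(56*l)*(-8) = (56*(-95))*(-8) = -5320*(-8) = 42560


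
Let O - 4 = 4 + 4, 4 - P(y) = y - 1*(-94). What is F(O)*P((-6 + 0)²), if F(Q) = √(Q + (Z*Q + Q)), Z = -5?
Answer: -756*I ≈ -756.0*I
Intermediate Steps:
P(y) = -90 - y (P(y) = 4 - (y - 1*(-94)) = 4 - (y + 94) = 4 - (94 + y) = 4 + (-94 - y) = -90 - y)
O = 12 (O = 4 + (4 + 4) = 4 + 8 = 12)
F(Q) = √3*√(-Q) (F(Q) = √(Q + (-5*Q + Q)) = √(Q - 4*Q) = √(-3*Q) = √3*√(-Q))
F(O)*P((-6 + 0)²) = (√3*√(-1*12))*(-90 - (-6 + 0)²) = (√3*√(-12))*(-90 - 1*(-6)²) = (√3*(2*I*√3))*(-90 - 1*36) = (6*I)*(-90 - 36) = (6*I)*(-126) = -756*I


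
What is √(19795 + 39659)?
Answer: 9*√734 ≈ 243.83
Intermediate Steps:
√(19795 + 39659) = √59454 = 9*√734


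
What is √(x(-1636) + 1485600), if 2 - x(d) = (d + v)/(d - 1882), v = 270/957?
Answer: √467751710696637345/561121 ≈ 1218.9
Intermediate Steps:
v = 90/319 (v = 270*(1/957) = 90/319 ≈ 0.28213)
x(d) = 2 - (90/319 + d)/(-1882 + d) (x(d) = 2 - (d + 90/319)/(d - 1882) = 2 - (90/319 + d)/(-1882 + d))
√(x(-1636) + 1485600) = √((-1200806/319 - 1636)/(-1882 - 1636) + 1485600) = √(-1722690/319/(-3518) + 1485600) = √(-1/3518*(-1722690/319) + 1485600) = √(861345/561121 + 1485600) = √(833602218945/561121) = √467751710696637345/561121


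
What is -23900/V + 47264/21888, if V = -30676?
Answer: 15414013/5245596 ≈ 2.9385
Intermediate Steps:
-23900/V + 47264/21888 = -23900/(-30676) + 47264/21888 = -23900*(-1/30676) + 47264*(1/21888) = 5975/7669 + 1477/684 = 15414013/5245596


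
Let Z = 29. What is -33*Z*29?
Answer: -27753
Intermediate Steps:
-33*Z*29 = -33*29*29 = -957*29 = -27753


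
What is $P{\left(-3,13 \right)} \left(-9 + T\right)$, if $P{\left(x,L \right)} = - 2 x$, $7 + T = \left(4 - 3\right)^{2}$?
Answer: $-90$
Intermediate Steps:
$T = -6$ ($T = -7 + \left(4 - 3\right)^{2} = -7 + 1^{2} = -7 + 1 = -6$)
$P{\left(-3,13 \right)} \left(-9 + T\right) = \left(-2\right) \left(-3\right) \left(-9 - 6\right) = 6 \left(-15\right) = -90$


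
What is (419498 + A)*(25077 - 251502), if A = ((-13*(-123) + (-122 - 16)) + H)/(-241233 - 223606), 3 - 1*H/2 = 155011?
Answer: -44152725418437225/464839 ≈ -9.4985e+10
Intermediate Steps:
H = -310016 (H = 6 - 2*155011 = 6 - 310022 = -310016)
A = 308555/464839 (A = ((-13*(-123) + (-122 - 16)) - 310016)/(-241233 - 223606) = ((1599 - 138) - 310016)/(-464839) = (1461 - 310016)*(-1/464839) = -308555*(-1/464839) = 308555/464839 ≈ 0.66379)
(419498 + A)*(25077 - 251502) = (419498 + 308555/464839)*(25077 - 251502) = (194999339377/464839)*(-226425) = -44152725418437225/464839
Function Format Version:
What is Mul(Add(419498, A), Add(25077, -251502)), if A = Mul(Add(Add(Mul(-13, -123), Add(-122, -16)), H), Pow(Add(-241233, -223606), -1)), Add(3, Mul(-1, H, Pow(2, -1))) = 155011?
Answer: Rational(-44152725418437225, 464839) ≈ -9.4985e+10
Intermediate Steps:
H = -310016 (H = Add(6, Mul(-2, 155011)) = Add(6, -310022) = -310016)
A = Rational(308555, 464839) (A = Mul(Add(Add(Mul(-13, -123), Add(-122, -16)), -310016), Pow(Add(-241233, -223606), -1)) = Mul(Add(Add(1599, -138), -310016), Pow(-464839, -1)) = Mul(Add(1461, -310016), Rational(-1, 464839)) = Mul(-308555, Rational(-1, 464839)) = Rational(308555, 464839) ≈ 0.66379)
Mul(Add(419498, A), Add(25077, -251502)) = Mul(Add(419498, Rational(308555, 464839)), Add(25077, -251502)) = Mul(Rational(194999339377, 464839), -226425) = Rational(-44152725418437225, 464839)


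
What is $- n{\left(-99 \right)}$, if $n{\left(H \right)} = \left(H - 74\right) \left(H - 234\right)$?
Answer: $-57609$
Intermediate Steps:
$n{\left(H \right)} = \left(-234 + H\right) \left(-74 + H\right)$ ($n{\left(H \right)} = \left(-74 + H\right) \left(-234 + H\right) = \left(-234 + H\right) \left(-74 + H\right)$)
$- n{\left(-99 \right)} = - (17316 + \left(-99\right)^{2} - -30492) = - (17316 + 9801 + 30492) = \left(-1\right) 57609 = -57609$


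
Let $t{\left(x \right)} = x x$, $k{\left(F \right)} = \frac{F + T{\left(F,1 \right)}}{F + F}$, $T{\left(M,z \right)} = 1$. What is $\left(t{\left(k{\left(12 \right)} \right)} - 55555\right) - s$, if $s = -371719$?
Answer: $\frac{182110633}{576} \approx 3.1616 \cdot 10^{5}$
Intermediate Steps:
$k{\left(F \right)} = \frac{1 + F}{2 F}$ ($k{\left(F \right)} = \frac{F + 1}{F + F} = \frac{1 + F}{2 F}$)
$t{\left(x \right)} = x^{2}$
$\left(t{\left(k{\left(12 \right)} \right)} - 55555\right) - s = \left(\left(\frac{1 + 12}{2 \cdot 12}\right)^{2} - 55555\right) - -371719 = \left(\left(\frac{1}{2} \cdot \frac{1}{12} \cdot 13\right)^{2} - 55555\right) + 371719 = \left(\left(\frac{13}{24}\right)^{2} - 55555\right) + 371719 = \left(\frac{169}{576} - 55555\right) + 371719 = - \frac{31999511}{576} + 371719 = \frac{182110633}{576}$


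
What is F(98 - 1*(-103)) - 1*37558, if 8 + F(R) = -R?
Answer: -37767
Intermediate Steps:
F(R) = -8 - R
F(98 - 1*(-103)) - 1*37558 = (-8 - (98 - 1*(-103))) - 1*37558 = (-8 - (98 + 103)) - 37558 = (-8 - 1*201) - 37558 = (-8 - 201) - 37558 = -209 - 37558 = -37767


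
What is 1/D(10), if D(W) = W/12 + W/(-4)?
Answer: -⅗ ≈ -0.60000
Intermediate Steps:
D(W) = -W/6 (D(W) = W*(1/12) + W*(-¼) = W/12 - W/4 = -W/6)
1/D(10) = 1/(-⅙*10) = 1/(-5/3) = -⅗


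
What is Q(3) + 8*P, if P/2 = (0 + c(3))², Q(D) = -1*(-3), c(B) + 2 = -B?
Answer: 403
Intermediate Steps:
c(B) = -2 - B
Q(D) = 3
P = 50 (P = 2*(0 + (-2 - 1*3))² = 2*(0 + (-2 - 3))² = 2*(0 - 5)² = 2*(-5)² = 2*25 = 50)
Q(3) + 8*P = 3 + 8*50 = 3 + 400 = 403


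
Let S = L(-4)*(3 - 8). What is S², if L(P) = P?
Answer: 400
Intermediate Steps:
S = 20 (S = -4*(3 - 8) = -4*(-5) = 20)
S² = 20² = 400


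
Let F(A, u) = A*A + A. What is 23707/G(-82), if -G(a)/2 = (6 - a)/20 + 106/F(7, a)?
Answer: -1659490/881 ≈ -1883.6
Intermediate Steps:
F(A, u) = A + A² (F(A, u) = A² + A = A + A²)
G(a) = -307/70 + a/10 (G(a) = -2*((6 - a)/20 + 106/((7*(1 + 7)))) = -2*((6 - a)*(1/20) + 106/((7*8))) = -2*((3/10 - a/20) + 106/56) = -2*((3/10 - a/20) + 106*(1/56)) = -2*((3/10 - a/20) + 53/28) = -2*(307/140 - a/20) = -307/70 + a/10)
23707/G(-82) = 23707/(-307/70 + (⅒)*(-82)) = 23707/(-307/70 - 41/5) = 23707/(-881/70) = 23707*(-70/881) = -1659490/881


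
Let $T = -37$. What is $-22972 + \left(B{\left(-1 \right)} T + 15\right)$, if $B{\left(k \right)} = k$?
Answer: $-22920$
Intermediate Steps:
$-22972 + \left(B{\left(-1 \right)} T + 15\right) = -22972 + \left(\left(-1\right) \left(-37\right) + 15\right) = -22972 + \left(37 + 15\right) = -22972 + 52 = -22920$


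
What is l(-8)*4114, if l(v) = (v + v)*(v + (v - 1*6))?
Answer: 1448128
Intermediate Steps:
l(v) = 2*v*(-6 + 2*v) (l(v) = (2*v)*(v + (v - 6)) = (2*v)*(v + (-6 + v)) = (2*v)*(-6 + 2*v) = 2*v*(-6 + 2*v))
l(-8)*4114 = (4*(-8)*(-3 - 8))*4114 = (4*(-8)*(-11))*4114 = 352*4114 = 1448128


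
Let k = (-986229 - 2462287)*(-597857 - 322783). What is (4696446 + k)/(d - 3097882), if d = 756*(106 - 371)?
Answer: -1587423233343/1649111 ≈ -9.6259e+5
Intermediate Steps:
d = -200340 (d = 756*(-265) = -200340)
k = 3174841770240 (k = -3448516*(-920640) = 3174841770240)
(4696446 + k)/(d - 3097882) = (4696446 + 3174841770240)/(-200340 - 3097882) = 3174846466686/(-3298222) = 3174846466686*(-1/3298222) = -1587423233343/1649111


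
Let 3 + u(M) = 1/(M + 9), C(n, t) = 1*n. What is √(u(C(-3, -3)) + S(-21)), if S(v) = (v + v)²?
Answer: √63402/6 ≈ 41.966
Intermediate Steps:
C(n, t) = n
u(M) = -3 + 1/(9 + M) (u(M) = -3 + 1/(M + 9) = -3 + 1/(9 + M))
S(v) = 4*v² (S(v) = (2*v)² = 4*v²)
√(u(C(-3, -3)) + S(-21)) = √((-26 - 3*(-3))/(9 - 3) + 4*(-21)²) = √((-26 + 9)/6 + 4*441) = √((⅙)*(-17) + 1764) = √(-17/6 + 1764) = √(10567/6) = √63402/6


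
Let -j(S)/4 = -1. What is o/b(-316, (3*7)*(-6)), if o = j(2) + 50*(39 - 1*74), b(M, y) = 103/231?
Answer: -403326/103 ≈ -3915.8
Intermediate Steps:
j(S) = 4 (j(S) = -4*(-1) = 4)
b(M, y) = 103/231 (b(M, y) = 103*(1/231) = 103/231)
o = -1746 (o = 4 + 50*(39 - 1*74) = 4 + 50*(39 - 74) = 4 + 50*(-35) = 4 - 1750 = -1746)
o/b(-316, (3*7)*(-6)) = -1746/103/231 = -1746*231/103 = -403326/103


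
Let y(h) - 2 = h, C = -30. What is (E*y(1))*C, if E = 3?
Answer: -270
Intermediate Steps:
y(h) = 2 + h
(E*y(1))*C = (3*(2 + 1))*(-30) = (3*3)*(-30) = 9*(-30) = -270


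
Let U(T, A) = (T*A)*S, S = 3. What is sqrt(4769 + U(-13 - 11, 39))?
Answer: sqrt(1961) ≈ 44.283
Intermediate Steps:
U(T, A) = 3*A*T (U(T, A) = (T*A)*3 = (A*T)*3 = 3*A*T)
sqrt(4769 + U(-13 - 11, 39)) = sqrt(4769 + 3*39*(-13 - 11)) = sqrt(4769 + 3*39*(-24)) = sqrt(4769 - 2808) = sqrt(1961)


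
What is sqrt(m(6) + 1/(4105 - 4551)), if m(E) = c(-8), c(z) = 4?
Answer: sqrt(795218)/446 ≈ 1.9994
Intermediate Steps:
m(E) = 4
sqrt(m(6) + 1/(4105 - 4551)) = sqrt(4 + 1/(4105 - 4551)) = sqrt(4 + 1/(-446)) = sqrt(4 - 1/446) = sqrt(1783/446) = sqrt(795218)/446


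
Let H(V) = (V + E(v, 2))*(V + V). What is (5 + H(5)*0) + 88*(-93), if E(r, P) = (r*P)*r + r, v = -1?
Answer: -8179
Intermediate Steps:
E(r, P) = r + P*r**2 (E(r, P) = (P*r)*r + r = P*r**2 + r = r + P*r**2)
H(V) = 2*V*(1 + V) (H(V) = (V - (1 + 2*(-1)))*(V + V) = (V - (1 - 2))*(2*V) = (V - 1*(-1))*(2*V) = (V + 1)*(2*V) = (1 + V)*(2*V) = 2*V*(1 + V))
(5 + H(5)*0) + 88*(-93) = (5 + (2*5*(1 + 5))*0) + 88*(-93) = (5 + (2*5*6)*0) - 8184 = (5 + 60*0) - 8184 = (5 + 0) - 8184 = 5 - 8184 = -8179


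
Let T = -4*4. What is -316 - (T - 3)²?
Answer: -677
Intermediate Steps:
T = -16
-316 - (T - 3)² = -316 - (-16 - 3)² = -316 - 1*(-19)² = -316 - 1*361 = -316 - 361 = -677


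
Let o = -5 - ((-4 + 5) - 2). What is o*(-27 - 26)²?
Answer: -11236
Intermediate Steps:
o = -4 (o = -5 - (1 - 2) = -5 - 1*(-1) = -5 + 1 = -4)
o*(-27 - 26)² = -4*(-27 - 26)² = -4*(-53)² = -4*2809 = -11236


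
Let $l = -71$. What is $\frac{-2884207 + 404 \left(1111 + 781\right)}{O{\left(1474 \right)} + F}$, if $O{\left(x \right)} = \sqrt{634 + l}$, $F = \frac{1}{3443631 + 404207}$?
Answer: $\frac{8156797058082}{8335697645399371} - \frac{31386033678376126716 \sqrt{563}}{8335697645399371} \approx -89341.0$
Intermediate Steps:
$F = \frac{1}{3847838} \approx 2.5989 \cdot 10^{-7}$
$O{\left(x \right)} = \sqrt{563}$ ($O{\left(x \right)} = \sqrt{634 - 71} = \sqrt{563}$)
$\frac{-2884207 + 404 \left(1111 + 781\right)}{O{\left(1474 \right)} + F} = \frac{-2884207 + 404 \left(1111 + 781\right)}{\sqrt{563} + \frac{1}{3847838}} = \frac{-2884207 + 404 \cdot 1892}{\frac{1}{3847838} + \sqrt{563}} = \frac{-2884207 + 764368}{\frac{1}{3847838} + \sqrt{563}} = - \frac{2119839}{\frac{1}{3847838} + \sqrt{563}}$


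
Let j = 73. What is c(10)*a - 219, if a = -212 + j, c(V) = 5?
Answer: -914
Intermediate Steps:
a = -139 (a = -212 + 73 = -139)
c(10)*a - 219 = 5*(-139) - 219 = -695 - 219 = -914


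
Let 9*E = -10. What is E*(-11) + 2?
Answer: 128/9 ≈ 14.222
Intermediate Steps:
E = -10/9 (E = (1/9)*(-10) = -10/9 ≈ -1.1111)
E*(-11) + 2 = -10/9*(-11) + 2 = 110/9 + 2 = 128/9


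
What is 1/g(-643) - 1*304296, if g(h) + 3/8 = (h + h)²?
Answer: -4025947148032/13230365 ≈ -3.0430e+5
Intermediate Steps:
g(h) = -3/8 + 4*h² (g(h) = -3/8 + (h + h)² = -3/8 + (2*h)² = -3/8 + 4*h²)
1/g(-643) - 1*304296 = 1/(-3/8 + 4*(-643)²) - 1*304296 = 1/(-3/8 + 4*413449) - 304296 = 1/(-3/8 + 1653796) - 304296 = 1/(13230365/8) - 304296 = 8/13230365 - 304296 = -4025947148032/13230365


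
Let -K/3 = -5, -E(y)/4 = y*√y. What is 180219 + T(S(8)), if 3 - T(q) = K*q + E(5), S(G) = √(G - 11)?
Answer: 180222 + 20*√5 - 15*I*√3 ≈ 1.8027e+5 - 25.981*I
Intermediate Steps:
E(y) = -4*y^(3/2) (E(y) = -4*y*√y = -4*y^(3/2))
K = 15 (K = -3*(-5) = 15)
S(G) = √(-11 + G)
T(q) = 3 - 15*q + 20*√5 (T(q) = 3 - (15*q - 20*√5) = 3 - (-20*√5 + 15*q) = 3 + (-15*q + 20*√5) = 3 - 15*q + 20*√5)
180219 + T(S(8)) = 180219 + (3 - 15*√(-11 + 8) + 20*√5) = 180219 + (3 - 15*I*√3 + 20*√5) = 180219 + (3 + 20*√5 - 15*I*√3) = 180222 + 20*√5 - 15*I*√3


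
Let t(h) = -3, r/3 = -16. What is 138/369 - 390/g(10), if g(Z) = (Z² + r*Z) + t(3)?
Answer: 65588/47109 ≈ 1.3923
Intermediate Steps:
r = -48 (r = 3*(-16) = -48)
g(Z) = -3 + Z² - 48*Z (g(Z) = (Z² - 48*Z) - 3 = -3 + Z² - 48*Z)
138/369 - 390/g(10) = 138/369 - 390/(-3 + 10² - 48*10) = 138*(1/369) - 390/(-3 + 100 - 480) = 46/123 - 390/(-383) = 46/123 - 390*(-1/383) = 46/123 + 390/383 = 65588/47109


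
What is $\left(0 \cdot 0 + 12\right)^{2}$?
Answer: $144$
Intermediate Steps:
$\left(0 \cdot 0 + 12\right)^{2} = \left(0 + 12\right)^{2} = 12^{2} = 144$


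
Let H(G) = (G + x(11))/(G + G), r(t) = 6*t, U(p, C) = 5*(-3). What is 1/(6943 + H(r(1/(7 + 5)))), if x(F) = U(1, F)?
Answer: 2/13857 ≈ 0.00014433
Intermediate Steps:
U(p, C) = -15
x(F) = -15
H(G) = (-15 + G)/(2*G) (H(G) = (G - 15)/(G + G) = (-15 + G)/((2*G)) = (-15 + G)*(1/(2*G)) = (-15 + G)/(2*G))
1/(6943 + H(r(1/(7 + 5)))) = 1/(6943 + (-15 + 6/(7 + 5))/(2*((6/(7 + 5))))) = 1/(6943 + (-15 + 6/12)/(2*((6/12)))) = 1/(6943 + (-15 + 6*(1/12))/(2*((6*(1/12))))) = 1/(6943 + (-15 + ½)/(2*(½))) = 1/(6943 + (½)*2*(-29/2)) = 1/(6943 - 29/2) = 1/(13857/2) = 2/13857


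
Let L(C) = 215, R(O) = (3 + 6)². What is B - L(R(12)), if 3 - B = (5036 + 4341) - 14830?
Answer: 5241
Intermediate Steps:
R(O) = 81 (R(O) = 9² = 81)
B = 5456 (B = 3 - ((5036 + 4341) - 14830) = 3 - (9377 - 14830) = 3 - 1*(-5453) = 3 + 5453 = 5456)
B - L(R(12)) = 5456 - 1*215 = 5456 - 215 = 5241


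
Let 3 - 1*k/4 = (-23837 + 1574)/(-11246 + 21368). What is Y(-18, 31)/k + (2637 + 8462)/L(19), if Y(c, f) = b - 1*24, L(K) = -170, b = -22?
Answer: -201305927/2982310 ≈ -67.500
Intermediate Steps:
Y(c, f) = -46 (Y(c, f) = -22 - 1*24 = -22 - 24 = -46)
k = 35086/1687 (k = 12 - 4*(-23837 + 1574)/(-11246 + 21368) = 12 - (-89052)/10122 = 12 - 4*(-7421/3374) = 12 + 14842/1687 = 35086/1687 ≈ 20.798)
Y(-18, 31)/k + (2637 + 8462)/L(19) = -46/35086/1687 + (2637 + 8462)/(-170) = -46*1687/35086 + 11099*(-1/170) = -38801/17543 - 11099/170 = -201305927/2982310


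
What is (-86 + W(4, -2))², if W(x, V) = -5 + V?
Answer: 8649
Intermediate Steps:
(-86 + W(4, -2))² = (-86 + (-5 - 2))² = (-86 - 7)² = (-93)² = 8649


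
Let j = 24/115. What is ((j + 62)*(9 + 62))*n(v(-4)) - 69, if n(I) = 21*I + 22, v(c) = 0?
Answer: 11166613/115 ≈ 97101.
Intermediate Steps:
j = 24/115 (j = 24*(1/115) = 24/115 ≈ 0.20870)
n(I) = 22 + 21*I
((j + 62)*(9 + 62))*n(v(-4)) - 69 = ((24/115 + 62)*(9 + 62))*(22 + 21*0) - 69 = ((7154/115)*71)*(22 + 0) - 69 = (507934/115)*22 - 69 = 11174548/115 - 69 = 11166613/115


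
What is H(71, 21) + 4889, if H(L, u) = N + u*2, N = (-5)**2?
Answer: 4956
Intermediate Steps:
N = 25
H(L, u) = 25 + 2*u (H(L, u) = 25 + u*2 = 25 + 2*u)
H(71, 21) + 4889 = (25 + 2*21) + 4889 = (25 + 42) + 4889 = 67 + 4889 = 4956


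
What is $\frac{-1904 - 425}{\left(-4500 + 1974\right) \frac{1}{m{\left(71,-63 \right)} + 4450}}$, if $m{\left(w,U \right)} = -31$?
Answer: $\frac{3430617}{842} \approx 4074.4$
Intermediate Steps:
$\frac{-1904 - 425}{\left(-4500 + 1974\right) \frac{1}{m{\left(71,-63 \right)} + 4450}} = \frac{-1904 - 425}{\left(-4500 + 1974\right) \frac{1}{-31 + 4450}} = - \frac{2329}{\left(-2526\right) \frac{1}{4419}} = - \frac{2329}{- \frac{842}{1473}} = \left(-2329\right) \left(- \frac{1473}{842}\right) = \frac{3430617}{842}$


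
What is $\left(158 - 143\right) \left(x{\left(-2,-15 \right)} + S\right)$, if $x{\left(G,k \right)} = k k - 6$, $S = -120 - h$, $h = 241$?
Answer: $-2130$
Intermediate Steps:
$S = -361$ ($S = -120 - 241 = -361$)
$x{\left(G,k \right)} = -6 + k^{2}$ ($x{\left(G,k \right)} = k^{2} - 6 = -6 + k^{2}$)
$\left(158 - 143\right) \left(x{\left(-2,-15 \right)} + S\right) = \left(158 - 143\right) \left(\left(-6 + \left(-15\right)^{2}\right) - 361\right) = 15 \left(\left(-6 + 225\right) - 361\right) = 15 \left(219 - 361\right) = 15 \left(-142\right) = -2130$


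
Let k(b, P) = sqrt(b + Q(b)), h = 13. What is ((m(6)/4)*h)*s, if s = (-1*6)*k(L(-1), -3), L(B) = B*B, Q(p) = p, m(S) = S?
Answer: -117*sqrt(2) ≈ -165.46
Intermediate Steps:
L(B) = B**2
k(b, P) = sqrt(2)*sqrt(b) (k(b, P) = sqrt(b + b) = sqrt(2*b) = sqrt(2)*sqrt(b))
s = -6*sqrt(2) (s = (-1*6)*(sqrt(2)*sqrt((-1)**2)) = -6*sqrt(2)*sqrt(1) = -6*sqrt(2) ≈ -8.4853)
((m(6)/4)*h)*s = ((6/4)*13)*(-6*sqrt(2)) = ((6*(1/4))*13)*(-6*sqrt(2)) = ((3/2)*13)*(-6*sqrt(2)) = 39*(-6*sqrt(2))/2 = -117*sqrt(2)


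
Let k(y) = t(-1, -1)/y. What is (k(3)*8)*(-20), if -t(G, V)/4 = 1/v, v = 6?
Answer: 320/9 ≈ 35.556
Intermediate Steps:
t(G, V) = -⅔ (t(G, V) = -4/6 = -4*⅙ = -⅔)
k(y) = -2/(3*y)
(k(3)*8)*(-20) = (-⅔/3*8)*(-20) = (-⅔*⅓*8)*(-20) = -2/9*8*(-20) = -16/9*(-20) = 320/9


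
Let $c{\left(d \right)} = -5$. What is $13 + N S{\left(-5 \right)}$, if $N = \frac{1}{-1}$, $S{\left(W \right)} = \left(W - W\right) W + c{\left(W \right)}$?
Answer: $18$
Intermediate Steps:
$S{\left(W \right)} = -5$ ($S{\left(W \right)} = \left(W - W\right) W - 5 = 0 W - 5 = 0 - 5 = -5$)
$N = -1$
$13 + N S{\left(-5 \right)} = 13 - -5 = 13 + 5 = 18$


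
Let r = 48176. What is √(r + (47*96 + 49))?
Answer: √52737 ≈ 229.65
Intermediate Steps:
√(r + (47*96 + 49)) = √(48176 + (47*96 + 49)) = √(48176 + (4512 + 49)) = √(48176 + 4561) = √52737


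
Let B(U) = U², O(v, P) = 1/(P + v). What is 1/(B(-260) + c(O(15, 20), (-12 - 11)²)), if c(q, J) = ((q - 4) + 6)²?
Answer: 1225/82815041 ≈ 1.4792e-5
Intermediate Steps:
c(q, J) = (2 + q)² (c(q, J) = ((-4 + q) + 6)² = (2 + q)²)
1/(B(-260) + c(O(15, 20), (-12 - 11)²)) = 1/((-260)² + (2 + 1/(20 + 15))²) = 1/(67600 + (2 + 1/35)²) = 1/(67600 + (71/35)²) = 1/(67600 + 5041/1225) = 1/(82815041/1225) = 1225/82815041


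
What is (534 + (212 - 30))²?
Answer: 512656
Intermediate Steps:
(534 + (212 - 30))² = (534 + 182)² = 716² = 512656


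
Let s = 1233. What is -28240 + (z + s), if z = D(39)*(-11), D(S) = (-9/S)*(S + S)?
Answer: -26809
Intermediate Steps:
D(S) = -18 (D(S) = (-9/S)*(2*S) = -18)
z = 198 (z = -18*(-11) = 198)
-28240 + (z + s) = -28240 + (198 + 1233) = -28240 + 1431 = -26809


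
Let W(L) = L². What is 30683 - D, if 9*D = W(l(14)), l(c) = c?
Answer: 275951/9 ≈ 30661.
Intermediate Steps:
D = 196/9 (D = (⅑)*14² = (⅑)*196 = 196/9 ≈ 21.778)
30683 - D = 30683 - 1*196/9 = 30683 - 196/9 = 275951/9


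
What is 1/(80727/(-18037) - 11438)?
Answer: -18037/206387933 ≈ -8.7394e-5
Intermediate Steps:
1/(80727/(-18037) - 11438) = 1/(80727*(-1/18037) - 11438) = 1/(-80727/18037 - 11438) = 1/(-206387933/18037) = -18037/206387933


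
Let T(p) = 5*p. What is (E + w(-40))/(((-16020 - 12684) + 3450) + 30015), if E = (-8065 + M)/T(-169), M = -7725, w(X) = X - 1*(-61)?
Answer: 6707/804609 ≈ 0.0083357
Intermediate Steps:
w(X) = 61 + X (w(X) = X + 61 = 61 + X)
E = 3158/169 (E = (-8065 - 7725)/((5*(-169))) = -15790/(-845) = -15790*(-1/845) = 3158/169 ≈ 18.686)
(E + w(-40))/(((-16020 - 12684) + 3450) + 30015) = (3158/169 + (61 - 40))/(((-16020 - 12684) + 3450) + 30015) = (3158/169 + 21)/((-28704 + 3450) + 30015) = 6707/(169*(-25254 + 30015)) = (6707/169)/4761 = (6707/169)*(1/4761) = 6707/804609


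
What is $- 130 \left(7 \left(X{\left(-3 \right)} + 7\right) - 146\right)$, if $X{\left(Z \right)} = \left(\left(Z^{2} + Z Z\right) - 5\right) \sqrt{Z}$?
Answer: $12610 - 11830 i \sqrt{3} \approx 12610.0 - 20490.0 i$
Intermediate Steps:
$X{\left(Z \right)} = \sqrt{Z} \left(-5 + 2 Z^{2}\right)$ ($X{\left(Z \right)} = \left(\left(Z^{2} + Z^{2}\right) - 5\right) \sqrt{Z} = \left(2 Z^{2} - 5\right) \sqrt{Z} = \left(-5 + 2 Z^{2}\right) \sqrt{Z} = \sqrt{Z} \left(-5 + 2 Z^{2}\right)$)
$- 130 \left(7 \left(X{\left(-3 \right)} + 7\right) - 146\right) = - 130 \left(7 \left(\sqrt{-3} \left(-5 + 2 \left(-3\right)^{2}\right) + 7\right) - 146\right) = - 130 \left(7 \left(i \sqrt{3} \left(-5 + 2 \cdot 9\right) + 7\right) - 146\right) = - 130 \left(7 \left(i \sqrt{3} \left(-5 + 18\right) + 7\right) - 146\right) = - 130 \left(7 \left(i \sqrt{3} \cdot 13 + 7\right) - 146\right) = - 130 \left(7 \left(13 i \sqrt{3} + 7\right) - 146\right) = - 130 \left(7 \left(7 + 13 i \sqrt{3}\right) - 146\right) = - 130 \left(\left(49 + 91 i \sqrt{3}\right) - 146\right) = - 130 \left(-97 + 91 i \sqrt{3}\right) = 12610 - 11830 i \sqrt{3}$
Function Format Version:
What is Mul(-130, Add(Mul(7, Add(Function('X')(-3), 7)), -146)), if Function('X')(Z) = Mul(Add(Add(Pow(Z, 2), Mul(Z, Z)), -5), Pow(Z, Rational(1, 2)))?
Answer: Add(12610, Mul(-11830, I, Pow(3, Rational(1, 2)))) ≈ Add(12610., Mul(-20490., I))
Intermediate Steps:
Function('X')(Z) = Mul(Pow(Z, Rational(1, 2)), Add(-5, Mul(2, Pow(Z, 2)))) (Function('X')(Z) = Mul(Add(Add(Pow(Z, 2), Pow(Z, 2)), -5), Pow(Z, Rational(1, 2))) = Mul(Add(Mul(2, Pow(Z, 2)), -5), Pow(Z, Rational(1, 2))) = Mul(Add(-5, Mul(2, Pow(Z, 2))), Pow(Z, Rational(1, 2))) = Mul(Pow(Z, Rational(1, 2)), Add(-5, Mul(2, Pow(Z, 2)))))
Mul(-130, Add(Mul(7, Add(Function('X')(-3), 7)), -146)) = Mul(-130, Add(Mul(7, Add(Mul(Pow(-3, Rational(1, 2)), Add(-5, Mul(2, Pow(-3, 2)))), 7)), -146)) = Mul(-130, Add(Mul(7, Add(Mul(Mul(I, Pow(3, Rational(1, 2))), Add(-5, Mul(2, 9))), 7)), -146)) = Mul(-130, Add(Mul(7, Add(Mul(Mul(I, Pow(3, Rational(1, 2))), Add(-5, 18)), 7)), -146)) = Mul(-130, Add(Mul(7, Add(Mul(Mul(I, Pow(3, Rational(1, 2))), 13), 7)), -146)) = Mul(-130, Add(Mul(7, Add(Mul(13, I, Pow(3, Rational(1, 2))), 7)), -146)) = Mul(-130, Add(Mul(7, Add(7, Mul(13, I, Pow(3, Rational(1, 2))))), -146)) = Mul(-130, Add(Add(49, Mul(91, I, Pow(3, Rational(1, 2)))), -146)) = Mul(-130, Add(-97, Mul(91, I, Pow(3, Rational(1, 2))))) = Add(12610, Mul(-11830, I, Pow(3, Rational(1, 2))))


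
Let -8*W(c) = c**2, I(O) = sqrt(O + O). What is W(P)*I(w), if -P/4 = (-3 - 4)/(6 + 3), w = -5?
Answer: -98*I*sqrt(10)/81 ≈ -3.826*I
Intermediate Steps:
P = 28/9 (P = -4*(-3 - 4)/(6 + 3) = -(-28)/9 = -4*(-7/9) = 28/9 ≈ 3.1111)
I(O) = sqrt(2)*sqrt(O) (I(O) = sqrt(2*O) = sqrt(2)*sqrt(O))
W(c) = -c**2/8
W(P)*I(w) = (-(28/9)**2/8)*(sqrt(2)*sqrt(-5)) = (-1/8*784/81)*(sqrt(2)*(I*sqrt(5))) = -98*I*sqrt(10)/81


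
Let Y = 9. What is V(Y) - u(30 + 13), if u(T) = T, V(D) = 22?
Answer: -21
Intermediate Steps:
V(Y) - u(30 + 13) = 22 - (30 + 13) = 22 - 1*43 = 22 - 43 = -21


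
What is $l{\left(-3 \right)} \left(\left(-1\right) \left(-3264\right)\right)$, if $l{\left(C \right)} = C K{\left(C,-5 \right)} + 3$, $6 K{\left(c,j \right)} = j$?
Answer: $17952$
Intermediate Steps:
$K{\left(c,j \right)} = \frac{j}{6}$
$l{\left(C \right)} = 3 - \frac{5 C}{6}$ ($l{\left(C \right)} = C \frac{1}{6} \left(-5\right) + 3 = C \left(- \frac{5}{6}\right) + 3 = - \frac{5 C}{6} + 3 = 3 - \frac{5 C}{6}$)
$l{\left(-3 \right)} \left(\left(-1\right) \left(-3264\right)\right) = \left(3 - - \frac{5}{2}\right) \left(\left(-1\right) \left(-3264\right)\right) = \left(3 + \frac{5}{2}\right) 3264 = \frac{11}{2} \cdot 3264 = 17952$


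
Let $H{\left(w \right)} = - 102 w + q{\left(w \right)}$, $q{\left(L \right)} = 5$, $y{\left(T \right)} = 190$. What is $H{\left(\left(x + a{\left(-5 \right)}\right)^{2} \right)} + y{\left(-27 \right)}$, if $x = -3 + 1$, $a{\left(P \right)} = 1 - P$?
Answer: $-1437$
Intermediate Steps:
$x = -2$
$H{\left(w \right)} = 5 - 102 w$ ($H{\left(w \right)} = - 102 w + 5 = 5 - 102 w$)
$H{\left(\left(x + a{\left(-5 \right)}\right)^{2} \right)} + y{\left(-27 \right)} = \left(5 - 102 \left(-2 + \left(1 - -5\right)\right)^{2}\right) + 190 = \left(5 - 102 \left(-2 + \left(1 + 5\right)\right)^{2}\right) + 190 = \left(5 - 102 \left(-2 + 6\right)^{2}\right) + 190 = \left(5 - 102 \cdot 4^{2}\right) + 190 = \left(5 - 1632\right) + 190 = -1627 + 190 = -1437$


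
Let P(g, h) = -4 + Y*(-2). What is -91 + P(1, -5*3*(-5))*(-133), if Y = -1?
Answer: 175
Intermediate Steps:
P(g, h) = -2 (P(g, h) = -4 - 1*(-2) = -4 + 2 = -2)
-91 + P(1, -5*3*(-5))*(-133) = -91 - 2*(-133) = -91 + 266 = 175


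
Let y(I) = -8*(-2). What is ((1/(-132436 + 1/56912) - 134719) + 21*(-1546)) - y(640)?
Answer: -1260226981157743/7537197631 ≈ -1.6720e+5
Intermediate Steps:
y(I) = 16
((1/(-132436 + 1/56912) - 134719) + 21*(-1546)) - y(640) = ((1/(-132436 + 1/56912) - 134719) + 21*(-1546)) - 1*16 = ((1/(-132436 + 1/56912) - 134719) - 32466) - 16 = ((1/(-7537197631/56912) - 134719) - 32466) - 16 = ((-56912/7537197631 - 134719) - 32466) - 16 = (-1015403727707601/7537197631 - 32466) - 16 = -1260106385995647/7537197631 - 16 = -1260226981157743/7537197631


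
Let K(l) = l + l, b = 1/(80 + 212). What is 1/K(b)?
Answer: 146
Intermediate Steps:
b = 1/292 ≈ 0.0034247
K(l) = 2*l
1/K(b) = 1/(2*(1/292)) = 1/(1/146) = 146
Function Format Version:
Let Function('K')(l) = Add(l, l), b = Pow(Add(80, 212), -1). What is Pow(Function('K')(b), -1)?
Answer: 146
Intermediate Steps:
b = Rational(1, 292) (b = Pow(292, -1) = Rational(1, 292) ≈ 0.0034247)
Function('K')(l) = Mul(2, l)
Pow(Function('K')(b), -1) = Pow(Mul(2, Rational(1, 292)), -1) = Pow(Rational(1, 146), -1) = 146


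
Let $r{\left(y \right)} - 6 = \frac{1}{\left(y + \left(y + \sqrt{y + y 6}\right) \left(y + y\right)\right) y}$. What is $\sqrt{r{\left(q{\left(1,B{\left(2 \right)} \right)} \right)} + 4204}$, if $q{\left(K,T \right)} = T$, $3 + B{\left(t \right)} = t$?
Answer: $\sqrt{\frac{-4209 + 8420 i \sqrt{7}}{-1 + 2 i \sqrt{7}}} \approx 64.884 - 0.001 i$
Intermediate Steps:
$B{\left(t \right)} = -3 + t$
$r{\left(y \right)} = 6 + \frac{1}{y \left(y + 2 y \left(y + \sqrt{7} \sqrt{y}\right)\right)}$ ($r{\left(y \right)} = 6 + \frac{1}{\left(y + \left(y + \sqrt{y + y 6}\right) \left(y + y\right)\right) y} = 6 + \frac{1}{\left(y + \left(y + \sqrt{y + 6 y}\right) 2 y\right) y} = 6 + \frac{1}{\left(y + \left(y + \sqrt{7 y}\right) 2 y\right) y} = 6 + \frac{1}{\left(y + \left(y + \sqrt{7} \sqrt{y}\right) 2 y\right) y} = 6 + \frac{1}{\left(y + 2 y \left(y + \sqrt{7} \sqrt{y}\right)\right) y} = 6 + \frac{1}{y \left(y + 2 y \left(y + \sqrt{7} \sqrt{y}\right)\right)}$)
$\sqrt{r{\left(q{\left(1,B{\left(2 \right)} \right)} \right)} + 4204} = \sqrt{\frac{1 + 6 \left(-3 + 2\right)^{2} + 12 \left(-3 + 2\right)^{3} + 12 \sqrt{7} \left(-3 + 2\right)^{\frac{5}{2}}}{\left(-3 + 2\right)^{2} + 2 \left(-3 + 2\right)^{3} + 2 \sqrt{7} \left(-3 + 2\right)^{\frac{5}{2}}} + 4204} = \sqrt{\frac{1 + 6 \left(-1\right)^{2} + 12 \left(-1\right)^{3} + 12 \sqrt{7} \left(-1\right)^{\frac{5}{2}}}{\left(-1\right)^{2} + 2 \left(-1\right)^{3} + 2 \sqrt{7} \left(-1\right)^{\frac{5}{2}}} + 4204} = \sqrt{\frac{1 + 6 \cdot 1 + 12 \left(-1\right) + 12 \sqrt{7} i}{1 + 2 \left(-1\right) + 2 \sqrt{7} i} + 4204} = \sqrt{\frac{1 + 6 - 12 + 12 i \sqrt{7}}{1 - 2 + 2 i \sqrt{7}} + 4204} = \sqrt{\frac{-5 + 12 i \sqrt{7}}{-1 + 2 i \sqrt{7}} + 4204} = \sqrt{4204 + \frac{-5 + 12 i \sqrt{7}}{-1 + 2 i \sqrt{7}}}$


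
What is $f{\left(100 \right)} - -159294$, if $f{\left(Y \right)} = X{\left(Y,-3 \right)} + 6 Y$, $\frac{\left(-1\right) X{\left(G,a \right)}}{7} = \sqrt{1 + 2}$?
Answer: $159894 - 7 \sqrt{3} \approx 1.5988 \cdot 10^{5}$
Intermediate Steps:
$X{\left(G,a \right)} = - 7 \sqrt{3}$ ($X{\left(G,a \right)} = - 7 \sqrt{1 + 2} = - 7 \sqrt{3}$)
$f{\left(Y \right)} = - 7 \sqrt{3} + 6 Y$
$f{\left(100 \right)} - -159294 = \left(- 7 \sqrt{3} + 6 \cdot 100\right) - -159294 = \left(- 7 \sqrt{3} + 600\right) + 159294 = \left(600 - 7 \sqrt{3}\right) + 159294 = 159894 - 7 \sqrt{3}$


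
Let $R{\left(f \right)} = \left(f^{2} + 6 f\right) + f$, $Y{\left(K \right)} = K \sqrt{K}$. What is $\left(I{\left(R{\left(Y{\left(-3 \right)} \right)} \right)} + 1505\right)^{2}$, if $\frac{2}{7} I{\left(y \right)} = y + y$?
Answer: $1667029 - 386904 i \sqrt{3} \approx 1.667 \cdot 10^{6} - 6.7014 \cdot 10^{5} i$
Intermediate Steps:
$Y{\left(K \right)} = K^{\frac{3}{2}}$
$R{\left(f \right)} = f^{2} + 7 f$
$I{\left(y \right)} = 7 y$ ($I{\left(y \right)} = \frac{7 \left(y + y\right)}{2} = \frac{7 \cdot 2 y}{2} = 7 y$)
$\left(I{\left(R{\left(Y{\left(-3 \right)} \right)} \right)} + 1505\right)^{2} = \left(7 \left(-3\right)^{\frac{3}{2}} \left(7 + \left(-3\right)^{\frac{3}{2}}\right) + 1505\right)^{2} = \left(7 - 3 i \sqrt{3} \left(7 - 3 i \sqrt{3}\right) + 1505\right)^{2} = \left(7 \left(- 3 i \sqrt{3} \left(7 - 3 i \sqrt{3}\right)\right) + 1505\right)^{2} = \left(- 21 i \sqrt{3} \left(7 - 3 i \sqrt{3}\right) + 1505\right)^{2} = \left(1505 - 21 i \sqrt{3} \left(7 - 3 i \sqrt{3}\right)\right)^{2}$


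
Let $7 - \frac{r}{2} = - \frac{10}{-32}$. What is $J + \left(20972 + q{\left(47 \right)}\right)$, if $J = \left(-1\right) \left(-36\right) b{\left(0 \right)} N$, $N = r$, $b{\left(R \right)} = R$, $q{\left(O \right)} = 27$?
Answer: $20999$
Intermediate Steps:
$r = \frac{107}{8}$ ($r = 14 - 2 \left(- \frac{10}{-32}\right) = 14 - 2 \left(\left(-10\right) \left(- \frac{1}{32}\right)\right) = 14 - \frac{5}{8} = \frac{107}{8} \approx 13.375$)
$N = \frac{107}{8} \approx 13.375$
$J = 0$ ($J = \left(-1\right) \left(-36\right) 0 \cdot \frac{107}{8} = 36 \cdot 0 \cdot \frac{107}{8} = 0 \cdot \frac{107}{8} = 0$)
$J + \left(20972 + q{\left(47 \right)}\right) = 0 + \left(20972 + 27\right) = 0 + 20999 = 20999$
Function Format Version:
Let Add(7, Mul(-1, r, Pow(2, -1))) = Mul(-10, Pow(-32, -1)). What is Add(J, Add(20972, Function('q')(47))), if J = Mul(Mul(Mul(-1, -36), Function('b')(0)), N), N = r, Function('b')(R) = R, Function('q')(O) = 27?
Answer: 20999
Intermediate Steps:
r = Rational(107, 8) (r = Add(14, Mul(-2, Mul(-10, Pow(-32, -1)))) = Add(14, Mul(-2, Mul(-10, Rational(-1, 32)))) = Add(14, Mul(-2, Rational(5, 16))) = Add(14, Rational(-5, 8)) = Rational(107, 8) ≈ 13.375)
N = Rational(107, 8) ≈ 13.375
J = 0 (J = Mul(Mul(Mul(-1, -36), 0), Rational(107, 8)) = Mul(Mul(36, 0), Rational(107, 8)) = Mul(0, Rational(107, 8)) = 0)
Add(J, Add(20972, Function('q')(47))) = Add(0, Add(20972, 27)) = Add(0, 20999) = 20999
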